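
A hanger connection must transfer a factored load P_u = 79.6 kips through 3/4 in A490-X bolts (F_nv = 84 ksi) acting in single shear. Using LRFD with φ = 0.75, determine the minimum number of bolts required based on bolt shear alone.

3 bolts

A_b = π·0.75²/4 = 0.4418 in².
Per-bolt design strength φR_n = 0.75 × 84 × 0.4418 × 1 = 27.83 kips.
n ≥ 79.6 / 27.83 = 2.86 → use 3 bolts.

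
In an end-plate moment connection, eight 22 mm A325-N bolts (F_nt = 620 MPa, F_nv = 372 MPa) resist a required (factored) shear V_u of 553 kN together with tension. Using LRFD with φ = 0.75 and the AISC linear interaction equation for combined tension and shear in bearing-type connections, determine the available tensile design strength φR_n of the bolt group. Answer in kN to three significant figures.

A_b = π·22²/4 = 380.1 mm²; f_rv = 553 × 1000 / (8 × 380.1) = 181.8 MPa.
F'_nt = 1.3 F_nt − (F_nt / φF_nv) f_rv = 1.3·620 − (620/(0.75·372))·181.8 = 401.9 MPa, capped at F_nt → F'_nt = 401.9 MPa.
R_n = F'_nt · A_b · n = 401.9 × 380.1 × 8 / 1000 = 1222 kN.
Design strength φR_n = 0.75 × 1222 = 917 kN.

917 kN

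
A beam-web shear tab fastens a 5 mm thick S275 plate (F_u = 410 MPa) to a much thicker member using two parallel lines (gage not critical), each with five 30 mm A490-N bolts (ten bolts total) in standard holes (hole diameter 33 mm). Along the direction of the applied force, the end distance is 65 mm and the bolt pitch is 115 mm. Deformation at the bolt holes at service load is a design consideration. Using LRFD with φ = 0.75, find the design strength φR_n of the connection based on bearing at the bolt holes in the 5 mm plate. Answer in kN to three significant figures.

Per bolt r_n = 1.2 l_c t F_u ≤ 2.4 d t F_u; upper limit = 2.4 × 30 × 5 × 410 / 1000 = 147.6 kN.
Edge bolt: l_c = 65 − 33/2 = 48.5 mm → 1.2 × 48.5 × 5 × 410 / 1000 = 119.3 → r_n = 119.3 kN.
Interior bolts: l_c = 115 − 33 = 82 mm → 1.2 × 82 × 5 × 410 / 1000 = 201.7 → r_n = 147.6 kN.
R_n = 2 × 119.3 + 8 × 147.6 = 1419 kN.
Design strength φR_n = 0.75 × 1419 = 1060 kN.

1060 kN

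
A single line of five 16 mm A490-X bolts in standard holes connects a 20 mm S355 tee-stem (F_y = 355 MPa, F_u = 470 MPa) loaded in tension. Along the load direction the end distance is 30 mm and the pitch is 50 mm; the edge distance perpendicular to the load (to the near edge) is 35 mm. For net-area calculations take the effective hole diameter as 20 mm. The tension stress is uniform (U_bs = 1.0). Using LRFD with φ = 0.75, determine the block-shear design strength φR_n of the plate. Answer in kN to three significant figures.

Shear plane L_v = 30 + 4·50 = 230 mm; A_gv = 230 × 20 = 4600 mm².
A_nv = (230 − 4.5·20) × 20 = 2800 mm².
A_nt = (35 − 0.5·20) × 20 = 500 mm².
0.6 F_u A_nv = 789.6 kN; 0.6 F_y A_gv = 979.8 kN → shear rupture governs the shear term.
R_n = 789.6 + 1.0 × 470 × 500 / 1000 = 1025 kN.
Design strength φR_n = 0.75 × 1025 = 768 kN.

768 kN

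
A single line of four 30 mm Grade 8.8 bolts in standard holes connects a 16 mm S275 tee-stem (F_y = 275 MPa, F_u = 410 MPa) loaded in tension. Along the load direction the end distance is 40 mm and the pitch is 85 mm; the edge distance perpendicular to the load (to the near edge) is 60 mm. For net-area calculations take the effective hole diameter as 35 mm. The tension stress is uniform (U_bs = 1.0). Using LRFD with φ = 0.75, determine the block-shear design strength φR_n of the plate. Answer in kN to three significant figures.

718 kN

Shear plane L_v = 40 + 3·85 = 295 mm; A_gv = 295 × 16 = 4720 mm².
A_nv = (295 − 3.5·35) × 16 = 2760 mm².
A_nt = (60 − 0.5·35) × 16 = 680 mm².
0.6 F_u A_nv = 679 kN; 0.6 F_y A_gv = 778.8 kN → shear rupture governs the shear term.
R_n = 679 + 1.0 × 410 × 680 / 1000 = 957.8 kN.
Design strength φR_n = 0.75 × 957.8 = 718 kN.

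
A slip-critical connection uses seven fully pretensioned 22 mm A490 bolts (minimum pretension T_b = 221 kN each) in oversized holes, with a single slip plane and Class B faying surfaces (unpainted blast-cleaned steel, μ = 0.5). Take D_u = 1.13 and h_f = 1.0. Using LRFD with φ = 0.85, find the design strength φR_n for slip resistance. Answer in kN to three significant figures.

R_n = μ · D_u · h_f · T_b · n_s · n_b = 0.5 × 1.13 × 1.0 × 221 × 1 × 7 = 874.1 kN.
Design strength φR_n = 0.85 × 874.1 = 743 kN.

743 kN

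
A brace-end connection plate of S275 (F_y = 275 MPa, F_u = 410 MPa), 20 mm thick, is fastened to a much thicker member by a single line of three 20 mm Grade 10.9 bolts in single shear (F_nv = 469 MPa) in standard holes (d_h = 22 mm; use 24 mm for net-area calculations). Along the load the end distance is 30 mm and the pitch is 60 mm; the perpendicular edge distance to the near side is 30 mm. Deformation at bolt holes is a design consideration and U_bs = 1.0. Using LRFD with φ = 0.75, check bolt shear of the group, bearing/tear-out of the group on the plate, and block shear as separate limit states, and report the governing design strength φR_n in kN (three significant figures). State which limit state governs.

332 kN (bolt shear governs)

Bolt shear: A_b = π·20²/4 = 314.2 mm²; R_n = 469 × 314.2 × 3 × 1 / 1000 = 442 kN → 0.75 × 442 = 332 kN.
Bearing: edge l_c = 19, r_n = 187 kN; interior l_c = 38, r_n = 373.9 kN; R_n = 187 + 2·373.9 = 934.8 kN → 701 kN.
Block shear: A_gv = 3000, A_nv = 1800, A_nt = 360 mm²; R_n = min(0.6F_uA_nv, 0.6F_yA_gv) + U_bs·F_u·A_nt = 590.4 kN → 443 kN.
Bolt shear governs: 332 kN.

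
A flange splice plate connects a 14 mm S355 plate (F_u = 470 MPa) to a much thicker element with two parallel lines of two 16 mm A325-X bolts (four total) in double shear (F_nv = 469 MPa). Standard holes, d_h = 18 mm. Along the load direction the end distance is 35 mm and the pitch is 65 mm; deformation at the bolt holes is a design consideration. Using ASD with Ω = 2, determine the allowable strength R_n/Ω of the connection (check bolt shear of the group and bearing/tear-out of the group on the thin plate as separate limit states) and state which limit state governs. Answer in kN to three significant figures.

377 kN (bolt shear governs)

Bolt shear: A_b = π·16²/4 = 201.1 mm²; R_n = 469 × 201.1 × 4 × 2 / 1000 = 754.4 kN → 754.4 / 2 = 377 kN.
Bearing (1.2 l_c t F_u ≤ 2.4 d t F_u): upper limit = 2.4·16·14·470 / 1000 = 252.7 kN.
  Edge l_c = 35 − 18/2 = 26 → r_n = 205.3 kN; interior l_c = 65 − 18 = 47 → r_n = 252.7 kN.
  R_n,bearing = 2·205.3 + 2·252.7 = 915.9 kN → 915.9 / 2 = 458 kN.
Bolt shear governs: 377 kN.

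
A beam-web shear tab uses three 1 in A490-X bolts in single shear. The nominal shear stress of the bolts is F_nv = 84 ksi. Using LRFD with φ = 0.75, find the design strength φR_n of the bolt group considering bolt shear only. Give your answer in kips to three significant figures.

A_b = π × 1² / 4 = 0.7854 in².
R_n = F_nv · A_b · n · n_s = 84 × 0.7854 × 3 × 1 = 197.9 kips.
Design strength φR_n = 0.75 × 197.9 = 148 kips.

148 kips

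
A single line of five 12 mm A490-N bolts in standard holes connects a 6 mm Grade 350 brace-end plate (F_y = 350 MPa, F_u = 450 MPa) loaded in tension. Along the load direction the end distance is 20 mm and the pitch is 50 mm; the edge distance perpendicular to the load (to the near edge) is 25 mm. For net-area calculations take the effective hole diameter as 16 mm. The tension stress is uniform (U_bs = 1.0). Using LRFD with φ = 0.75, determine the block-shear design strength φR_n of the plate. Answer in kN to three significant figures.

Shear plane L_v = 20 + 4·50 = 220 mm; A_gv = 220 × 6 = 1320 mm².
A_nv = (220 − 4.5·16) × 6 = 888 mm².
A_nt = (25 − 0.5·16) × 6 = 102 mm².
0.6 F_u A_nv = 239.8 kN; 0.6 F_y A_gv = 277.2 kN → shear rupture governs the shear term.
R_n = 239.8 + 1.0 × 450 × 102 / 1000 = 285.7 kN.
Design strength φR_n = 0.75 × 285.7 = 214 kN.

214 kN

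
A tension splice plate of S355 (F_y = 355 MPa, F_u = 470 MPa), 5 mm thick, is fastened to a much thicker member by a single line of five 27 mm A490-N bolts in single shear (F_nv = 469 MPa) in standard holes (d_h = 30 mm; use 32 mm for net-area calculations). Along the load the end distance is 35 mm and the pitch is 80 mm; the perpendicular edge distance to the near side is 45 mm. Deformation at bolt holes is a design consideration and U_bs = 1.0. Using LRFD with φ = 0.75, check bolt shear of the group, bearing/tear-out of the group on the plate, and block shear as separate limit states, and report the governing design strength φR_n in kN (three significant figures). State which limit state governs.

274 kN (block shear governs)

Bolt shear: A_b = π·27²/4 = 572.6 mm²; R_n = 469 × 572.6 × 5 × 1 / 1000 = 1343 kN → 0.75 × 1343 = 1010 kN.
Bearing: edge l_c = 20, r_n = 56.4 kN; interior l_c = 50, r_n = 141 kN; R_n = 56.4 + 4·141 = 620.4 kN → 465 kN.
Block shear: A_gv = 1775, A_nv = 1055, A_nt = 145 mm²; R_n = min(0.6F_uA_nv, 0.6F_yA_gv) + U_bs·F_u·A_nt = 365.7 kN → 274 kN.
Block shear governs: 274 kN.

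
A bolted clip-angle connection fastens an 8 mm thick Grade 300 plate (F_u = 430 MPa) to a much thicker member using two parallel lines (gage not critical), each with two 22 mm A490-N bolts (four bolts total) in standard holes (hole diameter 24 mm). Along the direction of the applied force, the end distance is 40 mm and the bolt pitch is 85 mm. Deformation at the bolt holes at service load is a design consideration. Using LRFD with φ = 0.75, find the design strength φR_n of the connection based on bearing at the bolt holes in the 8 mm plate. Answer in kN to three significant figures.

Per bolt r_n = 1.2 l_c t F_u ≤ 2.4 d t F_u; upper limit = 2.4 × 22 × 8 × 430 / 1000 = 181.6 kN.
Edge bolt: l_c = 40 − 24/2 = 28 mm → 1.2 × 28 × 8 × 430 / 1000 = 115.6 → r_n = 115.6 kN.
Interior bolts: l_c = 85 − 24 = 61 mm → 1.2 × 61 × 8 × 430 / 1000 = 251.8 → r_n = 181.6 kN.
R_n = 2 × 115.6 + 2 × 181.6 = 594.4 kN.
Design strength φR_n = 0.75 × 594.4 = 446 kN.

446 kN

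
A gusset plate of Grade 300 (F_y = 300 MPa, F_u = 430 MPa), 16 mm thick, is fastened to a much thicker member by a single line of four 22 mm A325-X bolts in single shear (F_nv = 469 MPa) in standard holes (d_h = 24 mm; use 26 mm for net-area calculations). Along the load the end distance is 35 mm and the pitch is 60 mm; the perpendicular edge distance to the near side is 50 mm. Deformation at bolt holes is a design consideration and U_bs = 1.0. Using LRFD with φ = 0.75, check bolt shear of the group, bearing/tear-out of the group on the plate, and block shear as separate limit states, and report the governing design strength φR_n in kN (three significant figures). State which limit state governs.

535 kN (bolt shear governs)

Bolt shear: A_b = π·22²/4 = 380.1 mm²; R_n = 469 × 380.1 × 4 × 1 / 1000 = 713.1 kN → 0.75 × 713.1 = 535 kN.
Bearing: edge l_c = 23, r_n = 189.9 kN; interior l_c = 36, r_n = 297.2 kN; R_n = 189.9 + 3·297.2 = 1082 kN → 811 kN.
Block shear: A_gv = 3440, A_nv = 1984, A_nt = 592 mm²; R_n = min(0.6F_uA_nv, 0.6F_yA_gv) + U_bs·F_u·A_nt = 766.4 kN → 575 kN.
Bolt shear governs: 535 kN.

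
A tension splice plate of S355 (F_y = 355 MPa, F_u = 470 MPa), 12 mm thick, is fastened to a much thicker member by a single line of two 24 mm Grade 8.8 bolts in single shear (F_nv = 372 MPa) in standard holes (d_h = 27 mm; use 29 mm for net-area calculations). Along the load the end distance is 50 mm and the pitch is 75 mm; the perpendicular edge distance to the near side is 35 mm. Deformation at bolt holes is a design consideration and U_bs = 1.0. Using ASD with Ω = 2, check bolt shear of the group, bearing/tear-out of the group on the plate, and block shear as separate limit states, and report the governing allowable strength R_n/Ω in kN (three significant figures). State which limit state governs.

168 kN (bolt shear governs)

Bolt shear: A_b = π·24²/4 = 452.4 mm²; R_n = 372 × 452.4 × 2 × 1 / 1000 = 336.6 kN → 336.6 / 2 = 168 kN.
Bearing: edge l_c = 36.5, r_n = 247 kN; interior l_c = 48, r_n = 324.9 kN; R_n = 247 + 1·324.9 = 571.9 kN → 286 kN.
Block shear: A_gv = 1500, A_nv = 978, A_nt = 246 mm²; R_n = min(0.6F_uA_nv, 0.6F_yA_gv) + U_bs·F_u·A_nt = 391.4 kN → 196 kN.
Bolt shear governs: 168 kN.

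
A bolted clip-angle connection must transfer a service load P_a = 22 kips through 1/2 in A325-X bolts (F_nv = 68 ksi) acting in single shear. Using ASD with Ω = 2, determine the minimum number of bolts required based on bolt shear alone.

4 bolts

A_b = π·0.5²/4 = 0.1963 in².
Per-bolt allowable strength R_n/Ω = 68 × 0.1963 × 1 / 2 = 6.676 kips.
n ≥ 22 / 6.676 = 3.295 → use 4 bolts.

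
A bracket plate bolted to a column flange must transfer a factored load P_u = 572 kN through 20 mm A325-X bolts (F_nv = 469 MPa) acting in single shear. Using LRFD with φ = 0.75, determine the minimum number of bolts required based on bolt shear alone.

A_b = π·20²/4 = 314.2 mm².
Per-bolt design strength φR_n = 0.75 × 469 × 314.2 × 1 / 1000 = 110.5 kN.
n ≥ 572 / 110.5 = 5.176 → use 6 bolts.

6 bolts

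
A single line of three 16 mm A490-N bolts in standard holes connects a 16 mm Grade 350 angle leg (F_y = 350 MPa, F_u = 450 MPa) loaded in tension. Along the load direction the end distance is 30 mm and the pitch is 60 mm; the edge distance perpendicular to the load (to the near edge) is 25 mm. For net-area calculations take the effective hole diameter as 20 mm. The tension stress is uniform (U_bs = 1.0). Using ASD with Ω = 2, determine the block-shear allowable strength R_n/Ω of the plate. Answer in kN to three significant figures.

Shear plane L_v = 30 + 2·60 = 150 mm; A_gv = 150 × 16 = 2400 mm².
A_nv = (150 − 2.5·20) × 16 = 1600 mm².
A_nt = (25 − 0.5·20) × 16 = 240 mm².
0.6 F_u A_nv = 432 kN; 0.6 F_y A_gv = 504 kN → shear rupture governs the shear term.
R_n = 432 + 1.0 × 450 × 240 / 1000 = 540 kN.
Allowable strength R_n/Ω = 540 / 2 = 270 kN.

270 kN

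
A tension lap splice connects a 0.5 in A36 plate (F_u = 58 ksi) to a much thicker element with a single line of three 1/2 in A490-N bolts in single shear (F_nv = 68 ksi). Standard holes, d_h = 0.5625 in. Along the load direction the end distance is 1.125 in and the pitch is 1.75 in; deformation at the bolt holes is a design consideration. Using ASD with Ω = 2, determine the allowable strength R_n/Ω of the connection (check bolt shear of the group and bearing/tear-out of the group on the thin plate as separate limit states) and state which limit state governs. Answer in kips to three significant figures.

20 kips (bolt shear governs)

Bolt shear: A_b = π·0.5²/4 = 0.1963 in²; R_n = 68 × 0.1963 × 3 × 1 = 40.06 kips → 40.06 / 2 = 20 kips.
Bearing (1.2 l_c t F_u ≤ 2.4 d t F_u): upper limit = 2.4·0.5·0.5·58 = 34.8 kips.
  Edge l_c = 1.125 − 0.5625/2 = 0.8438 → r_n = 29.36 kips; interior l_c = 1.75 − 0.5625 = 1.188 → r_n = 34.8 kips.
  R_n,bearing = 1·29.36 + 2·34.8 = 98.96 kips → 98.96 / 2 = 49.5 kips.
Bolt shear governs: 20 kips.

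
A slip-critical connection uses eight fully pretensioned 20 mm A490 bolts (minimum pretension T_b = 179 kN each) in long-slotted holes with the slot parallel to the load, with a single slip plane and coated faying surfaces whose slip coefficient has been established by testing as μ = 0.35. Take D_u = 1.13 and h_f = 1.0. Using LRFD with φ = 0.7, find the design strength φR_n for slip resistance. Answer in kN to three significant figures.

R_n = μ · D_u · h_f · T_b · n_s · n_b = 0.35 × 1.13 × 1.0 × 179 × 1 × 8 = 566.4 kN.
Design strength φR_n = 0.7 × 566.4 = 396 kN.

396 kN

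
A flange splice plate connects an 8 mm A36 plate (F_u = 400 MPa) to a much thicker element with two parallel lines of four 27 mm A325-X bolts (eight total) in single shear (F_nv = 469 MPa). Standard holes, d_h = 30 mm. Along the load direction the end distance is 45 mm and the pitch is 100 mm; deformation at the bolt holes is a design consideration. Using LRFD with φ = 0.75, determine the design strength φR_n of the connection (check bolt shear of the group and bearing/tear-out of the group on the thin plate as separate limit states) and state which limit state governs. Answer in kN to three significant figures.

1110 kN (bearing governs)

Bolt shear: A_b = π·27²/4 = 572.6 mm²; R_n = 469 × 572.6 × 8 × 1 / 1000 = 2148 kN → 0.75 × 2148 = 1610 kN.
Bearing (1.2 l_c t F_u ≤ 2.4 d t F_u): upper limit = 2.4·27·8·400 / 1000 = 207.4 kN.
  Edge l_c = 45 − 30/2 = 30 → r_n = 115.2 kN; interior l_c = 100 − 30 = 70 → r_n = 207.4 kN.
  R_n,bearing = 2·115.2 + 6·207.4 = 1475 kN → 0.75 × 1475 = 1110 kN.
Bearing governs: 1110 kN.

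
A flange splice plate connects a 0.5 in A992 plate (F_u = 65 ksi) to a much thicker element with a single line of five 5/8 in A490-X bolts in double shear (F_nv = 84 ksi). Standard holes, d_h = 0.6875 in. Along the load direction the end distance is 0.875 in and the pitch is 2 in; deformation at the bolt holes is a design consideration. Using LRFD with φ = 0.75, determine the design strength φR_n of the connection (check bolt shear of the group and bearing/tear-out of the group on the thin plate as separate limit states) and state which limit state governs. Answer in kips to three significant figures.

Bolt shear: A_b = π·0.625²/4 = 0.3068 in²; R_n = 84 × 0.3068 × 5 × 2 = 257.7 kips → 0.75 × 257.7 = 193 kips.
Bearing (1.2 l_c t F_u ≤ 2.4 d t F_u): upper limit = 2.4·0.625·0.5·65 = 48.75 kips.
  Edge l_c = 0.875 − 0.6875/2 = 0.5312 → r_n = 20.72 kips; interior l_c = 2 − 0.6875 = 1.312 → r_n = 48.75 kips.
  R_n,bearing = 1·20.72 + 4·48.75 = 215.7 kips → 0.75 × 215.7 = 162 kips.
Bearing governs: 162 kips.

162 kips (bearing governs)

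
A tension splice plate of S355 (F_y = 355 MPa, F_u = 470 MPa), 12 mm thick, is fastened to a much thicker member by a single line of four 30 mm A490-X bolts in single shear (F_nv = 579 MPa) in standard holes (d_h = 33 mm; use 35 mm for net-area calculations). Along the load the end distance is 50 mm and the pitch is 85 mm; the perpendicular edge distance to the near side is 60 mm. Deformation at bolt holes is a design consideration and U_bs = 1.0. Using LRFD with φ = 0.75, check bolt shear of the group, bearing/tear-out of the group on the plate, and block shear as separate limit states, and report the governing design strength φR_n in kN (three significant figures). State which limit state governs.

643 kN (block shear governs)

Bolt shear: A_b = π·30²/4 = 706.9 mm²; R_n = 579 × 706.9 × 4 × 1 / 1000 = 1637 kN → 0.75 × 1637 = 1230 kN.
Bearing: edge l_c = 33.5, r_n = 226.7 kN; interior l_c = 52, r_n = 351.9 kN; R_n = 226.7 + 3·351.9 = 1283 kN → 962 kN.
Block shear: A_gv = 3660, A_nv = 2190, A_nt = 510 mm²; R_n = min(0.6F_uA_nv, 0.6F_yA_gv) + U_bs·F_u·A_nt = 857.3 kN → 643 kN.
Block shear governs: 643 kN.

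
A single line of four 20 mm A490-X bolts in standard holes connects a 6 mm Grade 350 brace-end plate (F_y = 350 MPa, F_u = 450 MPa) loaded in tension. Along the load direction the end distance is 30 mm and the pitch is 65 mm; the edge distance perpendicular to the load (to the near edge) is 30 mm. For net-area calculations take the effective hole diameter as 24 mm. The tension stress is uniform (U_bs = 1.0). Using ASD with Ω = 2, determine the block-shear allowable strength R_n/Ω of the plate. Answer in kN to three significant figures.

139 kN

Shear plane L_v = 30 + 3·65 = 225 mm; A_gv = 225 × 6 = 1350 mm².
A_nv = (225 − 3.5·24) × 6 = 846 mm².
A_nt = (30 − 0.5·24) × 6 = 108 mm².
0.6 F_u A_nv = 228.4 kN; 0.6 F_y A_gv = 283.5 kN → shear rupture governs the shear term.
R_n = 228.4 + 1.0 × 450 × 108 / 1000 = 277 kN.
Allowable strength R_n/Ω = 277 / 2 = 139 kN.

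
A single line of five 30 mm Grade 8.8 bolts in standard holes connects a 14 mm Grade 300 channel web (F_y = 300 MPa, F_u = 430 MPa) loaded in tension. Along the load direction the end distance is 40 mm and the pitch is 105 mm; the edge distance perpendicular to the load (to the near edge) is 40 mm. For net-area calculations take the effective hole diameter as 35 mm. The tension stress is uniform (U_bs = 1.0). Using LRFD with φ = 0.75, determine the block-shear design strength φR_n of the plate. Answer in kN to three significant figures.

Shear plane L_v = 40 + 4·105 = 460 mm; A_gv = 460 × 14 = 6440 mm².
A_nv = (460 − 4.5·35) × 14 = 4235 mm².
A_nt = (40 − 0.5·35) × 14 = 315 mm².
0.6 F_u A_nv = 1093 kN; 0.6 F_y A_gv = 1159 kN → shear rupture governs the shear term.
R_n = 1093 + 1.0 × 430 × 315 / 1000 = 1228 kN.
Design strength φR_n = 0.75 × 1228 = 921 kN.

921 kN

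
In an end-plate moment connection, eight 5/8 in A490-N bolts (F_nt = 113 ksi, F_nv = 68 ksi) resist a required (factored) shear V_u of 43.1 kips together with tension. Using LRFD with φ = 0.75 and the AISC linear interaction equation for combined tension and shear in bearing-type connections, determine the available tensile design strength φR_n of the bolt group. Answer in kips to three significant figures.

A_b = π·0.625²/4 = 0.3068 in²; f_rv = 43.1 / (8 × 0.3068) = 17.56 ksi.
F'_nt = 1.3 F_nt − (F_nt / φF_nv) f_rv = 1.3·113 − (113/(0.75·68))·17.56 = 108 ksi, capped at F_nt → F'_nt = 108 ksi.
R_n = F'_nt · A_b · n = 108 × 0.3068 × 8 = 265.1 kips.
Design strength φR_n = 0.75 × 265.1 = 199 kips.

199 kips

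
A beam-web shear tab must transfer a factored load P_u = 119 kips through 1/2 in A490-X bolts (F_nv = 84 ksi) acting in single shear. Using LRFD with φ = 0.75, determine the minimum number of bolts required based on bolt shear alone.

A_b = π·0.5²/4 = 0.1963 in².
Per-bolt design strength φR_n = 0.75 × 84 × 0.1963 × 1 = 12.37 kips.
n ≥ 119 / 12.37 = 9.62 → use 10 bolts.

10 bolts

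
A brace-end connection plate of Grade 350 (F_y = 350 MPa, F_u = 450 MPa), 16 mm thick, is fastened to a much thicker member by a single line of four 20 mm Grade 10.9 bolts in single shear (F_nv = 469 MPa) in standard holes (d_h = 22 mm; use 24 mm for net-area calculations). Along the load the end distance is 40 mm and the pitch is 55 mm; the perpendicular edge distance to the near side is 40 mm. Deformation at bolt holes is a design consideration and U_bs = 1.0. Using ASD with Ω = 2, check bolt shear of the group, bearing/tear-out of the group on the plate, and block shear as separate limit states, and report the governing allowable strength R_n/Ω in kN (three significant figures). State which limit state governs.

295 kN (bolt shear governs)

Bolt shear: A_b = π·20²/4 = 314.2 mm²; R_n = 469 × 314.2 × 4 × 1 / 1000 = 589.4 kN → 589.4 / 2 = 295 kN.
Bearing: edge l_c = 29, r_n = 250.6 kN; interior l_c = 33, r_n = 285.1 kN; R_n = 250.6 + 3·285.1 = 1106 kN → 553 kN.
Block shear: A_gv = 3280, A_nv = 1936, A_nt = 448 mm²; R_n = min(0.6F_uA_nv, 0.6F_yA_gv) + U_bs·F_u·A_nt = 724.3 kN → 362 kN.
Bolt shear governs: 295 kN.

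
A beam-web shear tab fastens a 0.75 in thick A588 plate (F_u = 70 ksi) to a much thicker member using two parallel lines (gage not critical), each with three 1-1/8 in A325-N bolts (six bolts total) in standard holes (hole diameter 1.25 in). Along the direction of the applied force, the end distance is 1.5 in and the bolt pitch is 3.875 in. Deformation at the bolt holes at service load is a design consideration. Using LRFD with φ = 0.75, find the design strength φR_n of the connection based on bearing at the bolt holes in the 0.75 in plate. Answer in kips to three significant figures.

Per bolt r_n = 1.2 l_c t F_u ≤ 2.4 d t F_u; upper limit = 2.4 × 1.125 × 0.75 × 70 = 141.8 kips.
Edge bolt: l_c = 1.5 − 1.25/2 = 0.875 in → 1.2 × 0.875 × 0.75 × 70 = 55.13 → r_n = 55.13 kips.
Interior bolts: l_c = 3.875 − 1.25 = 2.625 in → 1.2 × 2.625 × 0.75 × 70 = 165.4 → r_n = 141.8 kips.
R_n = 2 × 55.13 + 4 × 141.8 = 677.2 kips.
Design strength φR_n = 0.75 × 677.2 = 508 kips.

508 kips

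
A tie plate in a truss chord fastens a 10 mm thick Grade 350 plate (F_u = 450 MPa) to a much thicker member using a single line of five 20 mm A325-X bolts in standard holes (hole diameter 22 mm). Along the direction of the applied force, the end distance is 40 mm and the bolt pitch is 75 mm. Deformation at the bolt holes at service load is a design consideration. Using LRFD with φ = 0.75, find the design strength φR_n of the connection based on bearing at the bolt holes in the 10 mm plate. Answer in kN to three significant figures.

Per bolt r_n = 1.2 l_c t F_u ≤ 2.4 d t F_u; upper limit = 2.4 × 20 × 10 × 450 / 1000 = 216 kN.
Edge bolt: l_c = 40 − 22/2 = 29 mm → 1.2 × 29 × 10 × 450 / 1000 = 156.6 → r_n = 156.6 kN.
Interior bolts: l_c = 75 − 22 = 53 mm → 1.2 × 53 × 10 × 450 / 1000 = 286.2 → r_n = 216 kN.
R_n = 1 × 156.6 + 4 × 216 = 1021 kN.
Design strength φR_n = 0.75 × 1021 = 765 kN.

765 kN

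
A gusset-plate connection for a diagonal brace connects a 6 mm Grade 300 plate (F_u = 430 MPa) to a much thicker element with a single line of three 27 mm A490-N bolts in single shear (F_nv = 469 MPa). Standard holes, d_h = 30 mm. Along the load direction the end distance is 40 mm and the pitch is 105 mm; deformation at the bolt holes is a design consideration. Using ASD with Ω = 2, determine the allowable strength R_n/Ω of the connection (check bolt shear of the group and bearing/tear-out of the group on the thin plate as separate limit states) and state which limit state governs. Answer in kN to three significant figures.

Bolt shear: A_b = π·27²/4 = 572.6 mm²; R_n = 469 × 572.6 × 3 × 1 / 1000 = 805.6 kN → 805.6 / 2 = 403 kN.
Bearing (1.2 l_c t F_u ≤ 2.4 d t F_u): upper limit = 2.4·27·6·430 / 1000 = 167.2 kN.
  Edge l_c = 40 − 30/2 = 25 → r_n = 77.4 kN; interior l_c = 105 − 30 = 75 → r_n = 167.2 kN.
  R_n,bearing = 1·77.4 + 2·167.2 = 411.8 kN → 411.8 / 2 = 206 kN.
Bearing governs: 206 kN.

206 kN (bearing governs)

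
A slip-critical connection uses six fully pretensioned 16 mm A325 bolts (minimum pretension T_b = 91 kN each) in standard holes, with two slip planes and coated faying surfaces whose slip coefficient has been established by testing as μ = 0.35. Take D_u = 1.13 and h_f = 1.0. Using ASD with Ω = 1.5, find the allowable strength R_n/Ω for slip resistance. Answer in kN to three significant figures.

288 kN

R_n = μ · D_u · h_f · T_b · n_s · n_b = 0.35 × 1.13 × 1.0 × 91 × 2 × 6 = 431.9 kN.
Allowable strength R_n/Ω = 431.9 / 1.5 = 288 kN.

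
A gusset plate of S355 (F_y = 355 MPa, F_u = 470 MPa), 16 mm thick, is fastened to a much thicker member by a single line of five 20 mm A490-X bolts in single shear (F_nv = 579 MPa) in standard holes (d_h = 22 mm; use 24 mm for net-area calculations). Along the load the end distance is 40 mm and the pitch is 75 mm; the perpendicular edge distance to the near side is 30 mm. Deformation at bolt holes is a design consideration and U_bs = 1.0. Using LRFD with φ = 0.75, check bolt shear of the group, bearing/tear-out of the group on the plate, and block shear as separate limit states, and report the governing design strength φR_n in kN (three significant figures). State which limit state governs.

Bolt shear: A_b = π·20²/4 = 314.2 mm²; R_n = 579 × 314.2 × 5 × 1 / 1000 = 909.5 kN → 0.75 × 909.5 = 682 kN.
Bearing: edge l_c = 29, r_n = 261.7 kN; interior l_c = 53, r_n = 361 kN; R_n = 261.7 + 4·361 = 1706 kN → 1280 kN.
Block shear: A_gv = 5440, A_nv = 3712, A_nt = 288 mm²; R_n = min(0.6F_uA_nv, 0.6F_yA_gv) + U_bs·F_u·A_nt = 1182 kN → 887 kN.
Bolt shear governs: 682 kN.

682 kN (bolt shear governs)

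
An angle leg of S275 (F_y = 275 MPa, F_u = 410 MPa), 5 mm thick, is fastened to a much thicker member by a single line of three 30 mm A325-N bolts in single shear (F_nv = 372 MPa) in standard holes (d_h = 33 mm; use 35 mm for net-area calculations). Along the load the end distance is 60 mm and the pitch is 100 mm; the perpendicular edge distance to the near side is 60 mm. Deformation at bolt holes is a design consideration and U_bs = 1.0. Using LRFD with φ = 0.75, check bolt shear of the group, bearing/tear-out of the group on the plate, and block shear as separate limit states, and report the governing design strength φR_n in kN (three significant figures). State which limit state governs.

Bolt shear: A_b = π·30²/4 = 706.9 mm²; R_n = 372 × 706.9 × 3 × 1 / 1000 = 788.9 kN → 0.75 × 788.9 = 592 kN.
Bearing: edge l_c = 43.5, r_n = 107 kN; interior l_c = 67, r_n = 147.6 kN; R_n = 107 + 2·147.6 = 402.2 kN → 302 kN.
Block shear: A_gv = 1300, A_nv = 862.5, A_nt = 212.5 mm²; R_n = min(0.6F_uA_nv, 0.6F_yA_gv) + U_bs·F_u·A_nt = 299.3 kN → 224 kN.
Block shear governs: 224 kN.

224 kN (block shear governs)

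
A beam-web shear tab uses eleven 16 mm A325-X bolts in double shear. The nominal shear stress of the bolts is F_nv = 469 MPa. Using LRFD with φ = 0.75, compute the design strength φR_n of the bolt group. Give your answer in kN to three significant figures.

1560 kN

A_b = π × 16² / 4 = 201.1 mm².
R_n = F_nv · A_b · n · n_s = 469 × 201.1 × 11 × 2 / 1000 = 2075 kN.
Design strength φR_n = 0.75 × 2075 = 1560 kN.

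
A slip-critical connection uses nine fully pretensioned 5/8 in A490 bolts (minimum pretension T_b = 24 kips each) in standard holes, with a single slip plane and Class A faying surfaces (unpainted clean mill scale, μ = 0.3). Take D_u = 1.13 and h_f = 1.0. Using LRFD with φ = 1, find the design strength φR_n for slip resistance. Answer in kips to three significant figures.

73.2 kips

R_n = μ · D_u · h_f · T_b · n_s · n_b = 0.3 × 1.13 × 1.0 × 24 × 1 × 9 = 73.22 kips.
Design strength φR_n = 1 × 73.22 = 73.2 kips.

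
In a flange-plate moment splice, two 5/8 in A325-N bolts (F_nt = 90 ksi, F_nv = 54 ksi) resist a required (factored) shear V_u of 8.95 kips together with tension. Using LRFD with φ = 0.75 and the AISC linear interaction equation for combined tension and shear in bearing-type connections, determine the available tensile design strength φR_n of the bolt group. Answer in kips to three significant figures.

A_b = π·0.625²/4 = 0.3068 in²; f_rv = 8.95 / (2 × 0.3068) = 14.59 ksi.
F'_nt = 1.3 F_nt − (F_nt / φF_nv) f_rv = 1.3·90 − (90/(0.75·54))·14.59 = 84.59 ksi, capped at F_nt → F'_nt = 84.59 ksi.
R_n = F'_nt · A_b · n = 84.59 × 0.3068 × 2 = 51.9 kips.
Design strength φR_n = 0.75 × 51.9 = 38.9 kips.

38.9 kips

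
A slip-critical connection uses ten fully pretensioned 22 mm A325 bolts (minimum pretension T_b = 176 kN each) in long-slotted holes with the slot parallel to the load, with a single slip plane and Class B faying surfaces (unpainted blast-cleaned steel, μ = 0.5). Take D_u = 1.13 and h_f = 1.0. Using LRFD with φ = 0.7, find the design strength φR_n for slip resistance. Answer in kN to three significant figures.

696 kN

R_n = μ · D_u · h_f · T_b · n_s · n_b = 0.5 × 1.13 × 1.0 × 176 × 1 × 10 = 994.4 kN.
Design strength φR_n = 0.7 × 994.4 = 696 kN.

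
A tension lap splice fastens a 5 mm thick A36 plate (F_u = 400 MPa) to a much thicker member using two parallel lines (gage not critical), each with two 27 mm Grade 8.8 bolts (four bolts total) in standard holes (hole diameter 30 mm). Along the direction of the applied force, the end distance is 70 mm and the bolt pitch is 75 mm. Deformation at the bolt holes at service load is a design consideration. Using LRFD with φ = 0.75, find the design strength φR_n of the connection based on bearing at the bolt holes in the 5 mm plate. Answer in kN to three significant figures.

Per bolt r_n = 1.2 l_c t F_u ≤ 2.4 d t F_u; upper limit = 2.4 × 27 × 5 × 400 / 1000 = 129.6 kN.
Edge bolt: l_c = 70 − 30/2 = 55 mm → 1.2 × 55 × 5 × 400 / 1000 = 132 → r_n = 129.6 kN.
Interior bolts: l_c = 75 − 30 = 45 mm → 1.2 × 45 × 5 × 400 / 1000 = 108 → r_n = 108 kN.
R_n = 2 × 129.6 + 2 × 108 = 475.2 kN.
Design strength φR_n = 0.75 × 475.2 = 356 kN.

356 kN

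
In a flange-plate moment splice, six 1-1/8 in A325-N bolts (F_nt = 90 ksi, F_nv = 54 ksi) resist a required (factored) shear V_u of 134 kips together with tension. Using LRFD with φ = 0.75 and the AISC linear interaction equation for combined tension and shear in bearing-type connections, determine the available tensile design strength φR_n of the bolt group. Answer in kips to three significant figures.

300 kips

A_b = π·1.125²/4 = 0.994 in²; f_rv = 134 / (6 × 0.994) = 22.47 ksi.
F'_nt = 1.3 F_nt − (F_nt / φF_nv) f_rv = 1.3·90 − (90/(0.75·54))·22.47 = 67.07 ksi, capped at F_nt → F'_nt = 67.07 ksi.
R_n = F'_nt · A_b · n = 67.07 × 0.994 × 6 = 400 kips.
Design strength φR_n = 0.75 × 400 = 300 kips.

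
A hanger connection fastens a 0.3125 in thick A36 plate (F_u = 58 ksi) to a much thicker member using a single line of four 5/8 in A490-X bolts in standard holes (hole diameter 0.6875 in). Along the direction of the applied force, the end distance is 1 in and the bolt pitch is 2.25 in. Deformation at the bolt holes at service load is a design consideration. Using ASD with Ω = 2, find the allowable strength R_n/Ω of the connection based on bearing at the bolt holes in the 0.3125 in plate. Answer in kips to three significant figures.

47.9 kips

Per bolt r_n = 1.2 l_c t F_u ≤ 2.4 d t F_u; upper limit = 2.4 × 0.625 × 0.3125 × 58 = 27.19 kips.
Edge bolt: l_c = 1 − 0.6875/2 = 0.6562 in → 1.2 × 0.6562 × 0.3125 × 58 = 14.27 → r_n = 14.27 kips.
Interior bolts: l_c = 2.25 − 0.6875 = 1.562 in → 1.2 × 1.562 × 0.3125 × 58 = 33.98 → r_n = 27.19 kips.
R_n = 1 × 14.27 + 3 × 27.19 = 95.84 kips.
Allowable strength R_n/Ω = 95.84 / 2 = 47.9 kips.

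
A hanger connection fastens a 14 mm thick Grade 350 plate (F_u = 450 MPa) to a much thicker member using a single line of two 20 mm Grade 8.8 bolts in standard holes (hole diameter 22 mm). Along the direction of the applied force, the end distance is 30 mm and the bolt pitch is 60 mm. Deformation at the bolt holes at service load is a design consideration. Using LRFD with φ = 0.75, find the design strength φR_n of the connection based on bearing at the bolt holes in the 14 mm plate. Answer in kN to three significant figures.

Per bolt r_n = 1.2 l_c t F_u ≤ 2.4 d t F_u; upper limit = 2.4 × 20 × 14 × 450 / 1000 = 302.4 kN.
Edge bolt: l_c = 30 − 22/2 = 19 mm → 1.2 × 19 × 14 × 450 / 1000 = 143.6 → r_n = 143.6 kN.
Interior bolts: l_c = 60 − 22 = 38 mm → 1.2 × 38 × 14 × 450 / 1000 = 287.3 → r_n = 287.3 kN.
R_n = 1 × 143.6 + 1 × 287.3 = 430.9 kN.
Design strength φR_n = 0.75 × 430.9 = 323 kN.

323 kN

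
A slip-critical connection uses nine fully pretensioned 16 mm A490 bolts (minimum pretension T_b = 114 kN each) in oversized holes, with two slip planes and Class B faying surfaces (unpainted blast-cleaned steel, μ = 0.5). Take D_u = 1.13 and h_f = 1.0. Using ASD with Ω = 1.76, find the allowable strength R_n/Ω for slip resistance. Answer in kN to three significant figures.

R_n = μ · D_u · h_f · T_b · n_s · n_b = 0.5 × 1.13 × 1.0 × 114 × 2 × 9 = 1159 kN.
Allowable strength R_n/Ω = 1159 / 1.76 = 659 kN.

659 kN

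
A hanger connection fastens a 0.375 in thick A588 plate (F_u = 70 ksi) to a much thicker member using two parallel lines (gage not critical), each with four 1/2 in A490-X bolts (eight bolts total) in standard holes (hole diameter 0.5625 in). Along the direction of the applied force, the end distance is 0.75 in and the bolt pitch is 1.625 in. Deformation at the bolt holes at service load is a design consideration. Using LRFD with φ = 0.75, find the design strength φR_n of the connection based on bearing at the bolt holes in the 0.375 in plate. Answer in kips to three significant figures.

164 kips

Per bolt r_n = 1.2 l_c t F_u ≤ 2.4 d t F_u; upper limit = 2.4 × 0.5 × 0.375 × 70 = 31.5 kips.
Edge bolt: l_c = 0.75 − 0.5625/2 = 0.4688 in → 1.2 × 0.4688 × 0.375 × 70 = 14.77 → r_n = 14.77 kips.
Interior bolts: l_c = 1.625 − 0.5625 = 1.062 in → 1.2 × 1.062 × 0.375 × 70 = 33.47 → r_n = 31.5 kips.
R_n = 2 × 14.77 + 6 × 31.5 = 218.5 kips.
Design strength φR_n = 0.75 × 218.5 = 164 kips.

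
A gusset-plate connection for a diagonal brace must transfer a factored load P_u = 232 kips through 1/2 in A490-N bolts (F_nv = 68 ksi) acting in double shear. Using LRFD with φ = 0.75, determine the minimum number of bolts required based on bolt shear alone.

12 bolts

A_b = π·0.5²/4 = 0.1963 in².
Per-bolt design strength φR_n = 0.75 × 68 × 0.1963 × 2 = 20.03 kips.
n ≥ 232 / 20.03 = 11.58 → use 12 bolts.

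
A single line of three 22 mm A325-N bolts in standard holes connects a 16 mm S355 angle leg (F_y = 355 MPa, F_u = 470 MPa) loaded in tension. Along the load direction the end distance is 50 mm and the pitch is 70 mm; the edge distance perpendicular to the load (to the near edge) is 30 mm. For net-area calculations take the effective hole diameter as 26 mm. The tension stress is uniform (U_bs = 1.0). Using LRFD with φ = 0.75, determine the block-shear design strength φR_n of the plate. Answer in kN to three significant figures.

Shear plane L_v = 50 + 2·70 = 190 mm; A_gv = 190 × 16 = 3040 mm².
A_nv = (190 − 2.5·26) × 16 = 2000 mm².
A_nt = (30 − 0.5·26) × 16 = 272 mm².
0.6 F_u A_nv = 564 kN; 0.6 F_y A_gv = 647.5 kN → shear rupture governs the shear term.
R_n = 564 + 1.0 × 470 × 272 / 1000 = 691.8 kN.
Design strength φR_n = 0.75 × 691.8 = 519 kN.

519 kN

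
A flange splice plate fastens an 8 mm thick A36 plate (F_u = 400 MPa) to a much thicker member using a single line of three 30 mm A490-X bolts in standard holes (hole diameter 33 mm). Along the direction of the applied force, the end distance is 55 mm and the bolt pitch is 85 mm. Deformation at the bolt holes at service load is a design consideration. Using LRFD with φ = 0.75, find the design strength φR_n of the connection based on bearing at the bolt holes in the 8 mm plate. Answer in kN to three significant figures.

410 kN

Per bolt r_n = 1.2 l_c t F_u ≤ 2.4 d t F_u; upper limit = 2.4 × 30 × 8 × 400 / 1000 = 230.4 kN.
Edge bolt: l_c = 55 − 33/2 = 38.5 mm → 1.2 × 38.5 × 8 × 400 / 1000 = 147.8 → r_n = 147.8 kN.
Interior bolts: l_c = 85 − 33 = 52 mm → 1.2 × 52 × 8 × 400 / 1000 = 199.7 → r_n = 199.7 kN.
R_n = 1 × 147.8 + 2 × 199.7 = 547.2 kN.
Design strength φR_n = 0.75 × 547.2 = 410 kN.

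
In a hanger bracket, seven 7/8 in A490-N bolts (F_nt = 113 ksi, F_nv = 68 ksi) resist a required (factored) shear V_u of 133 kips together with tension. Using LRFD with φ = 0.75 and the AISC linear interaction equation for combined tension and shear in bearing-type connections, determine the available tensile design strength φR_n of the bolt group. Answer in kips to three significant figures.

243 kips

A_b = π·0.875²/4 = 0.6013 in²; f_rv = 133 / (7 × 0.6013) = 31.6 ksi.
F'_nt = 1.3 F_nt − (F_nt / φF_nv) f_rv = 1.3·113 − (113/(0.75·68))·31.6 = 76.89 ksi, capped at F_nt → F'_nt = 76.89 ksi.
R_n = F'_nt · A_b · n = 76.89 × 0.6013 × 7 = 323.7 kips.
Design strength φR_n = 0.75 × 323.7 = 243 kips.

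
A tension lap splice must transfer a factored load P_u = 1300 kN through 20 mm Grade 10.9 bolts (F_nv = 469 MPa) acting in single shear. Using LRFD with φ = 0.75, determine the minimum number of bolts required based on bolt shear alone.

12 bolts

A_b = π·20²/4 = 314.2 mm².
Per-bolt design strength φR_n = 0.75 × 469 × 314.2 × 1 / 1000 = 110.5 kN.
n ≥ 1300 / 110.5 = 11.76 → use 12 bolts.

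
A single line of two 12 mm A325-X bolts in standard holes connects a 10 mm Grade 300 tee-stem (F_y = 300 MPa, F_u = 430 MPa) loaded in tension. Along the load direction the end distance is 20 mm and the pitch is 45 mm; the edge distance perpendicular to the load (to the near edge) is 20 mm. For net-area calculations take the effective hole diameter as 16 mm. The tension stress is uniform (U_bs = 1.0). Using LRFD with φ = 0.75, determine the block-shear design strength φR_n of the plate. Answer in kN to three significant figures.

Shear plane L_v = 20 + 1·45 = 65 mm; A_gv = 65 × 10 = 650 mm².
A_nv = (65 − 1.5·16) × 10 = 410 mm².
A_nt = (20 − 0.5·16) × 10 = 120 mm².
0.6 F_u A_nv = 105.8 kN; 0.6 F_y A_gv = 117 kN → shear rupture governs the shear term.
R_n = 105.8 + 1.0 × 430 × 120 / 1000 = 157.4 kN.
Design strength φR_n = 0.75 × 157.4 = 118 kN.

118 kN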